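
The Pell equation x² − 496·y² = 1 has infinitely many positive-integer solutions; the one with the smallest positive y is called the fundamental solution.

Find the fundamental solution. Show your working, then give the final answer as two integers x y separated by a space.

√496 = [22; 3,1,2,4,1,…,1,3,44, …], period ℓ=16 (even) → k=15
a_0=22:  p_0=22·1+0=22,  q_0=22·0+1=1
a_1=3:  p_1=3·22+1=67,  q_1=3·1+0=3
…
a_3=2:  p_3=2·89+67=245,  q_3=2·4+3=11
a_4=4:  p_4=4·245+89=1069,  q_4=4·11+4=48
…
a_6=1:  p_6=1·1314+1069=2383,  q_6=1·59+48=107
a_7=2:  p_7=2·2383+1314=6080,  q_7=2·107+59=273
a_8=2:  p_8=2·6080+2383=14543,  q_8=2·273+107=653
a_9=2:  p_9=2·14543+6080=35166,  q_9=2·653+273=1579
a_10=1:  p_10=1·35166+14543=49709,  q_10=1·1579+653=2232
…
a_12=4:  p_12=4·84875+49709=389209,  q_12=4·3811+2232=17476
a_13=2:  p_13=2·389209+84875=863293,  q_13=2·17476+3811=38763
a_14=1:  p_14=1·863293+389209=1252502,  q_14=1·38763+17476=56239
a_15=3:  p_15=3·1252502+863293=4620799,  q_15=3·56239+38763=207480
(x₁, y₁) = (4620799, 207480);  4620799² − 496·207480² = 1 ✓

4620799 207480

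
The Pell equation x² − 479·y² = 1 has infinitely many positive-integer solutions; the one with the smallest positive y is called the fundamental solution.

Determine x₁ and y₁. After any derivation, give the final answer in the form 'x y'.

√479 → a₀=21, period (1,7,1,3,2,21,2,3,1,7,1,42); ℓ=12 even so k=11
k=0  a_k=21  p_k/q_k = 21/1
k=1  a_k=1  p_k/q_k = 22/1
…
k=3  a_k=1  p_k/q_k = 197/9
k=4  a_k=3  p_k/q_k = 766/35
k=5  a_k=2  p_k/q_k = 1729/79
…
k=7  a_k=2  p_k/q_k = 75879/3467
…
k=9  a_k=1  p_k/q_k = 340591/15562
k=10  a_k=7  p_k/q_k = 2648849/121029
k=11  a_k=1  p_k/q_k = 2989440/136591
(x₁, y₁) = (2989440, 136591);  2989440² − 479·136591² = 1 ✓

2989440 136591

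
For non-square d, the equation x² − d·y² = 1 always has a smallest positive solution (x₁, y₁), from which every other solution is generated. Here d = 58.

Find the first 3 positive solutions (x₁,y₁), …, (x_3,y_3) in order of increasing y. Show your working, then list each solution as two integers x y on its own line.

√58 → a₀=7, period (1,1,1,1,1,1,14); ℓ=7 odd so k=13
k=0  a_k=7  p_k/q_k = 7/1
k=1  a_k=1  p_k/q_k = 8/1
k=2  a_k=1  p_k/q_k = 15/2
k=3  a_k=1  p_k/q_k = 23/3
…
k=5  a_k=1  p_k/q_k = 61/8
k=6  a_k=1  p_k/q_k = 99/13
…
k=8  a_k=1  p_k/q_k = 1546/203
k=9  a_k=1  p_k/q_k = 2993/393
…
k=12  a_k=1  p_k/q_k = 12071/1585
k=13  a_k=1  p_k/q_k = 19603/2574
(x₁, y₁) = (19603, 2574);  19603² − 58·2574² = 1 ✓
k=2:  x_2 = 19603·19603+58·2574·2574 = 768555217,  y_2 = 19603·2574+2574·19603 = 100916244
k=3:  x_3 = 19603·768555217+58·2574·100916244 = 30131975818099,  y_3 = 19603·100916244+2574·768555217 = 3956522259690

19603 2574
768555217 100916244
30131975818099 3956522259690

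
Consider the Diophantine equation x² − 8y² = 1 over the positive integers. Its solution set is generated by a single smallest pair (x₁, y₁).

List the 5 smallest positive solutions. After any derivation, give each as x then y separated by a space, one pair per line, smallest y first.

[2; 1,4] for √8; ℓ=2 ⇒ convergent index 1
a_0=2:  p_0=2·1+0=2,  q_0=2·0+1=1
a_1=1:  p_1=1·2+1=3,  q_1=1·1+0=1
→ (3, 1).  Check: 3²=9, 8·1²=8, difference 1.
(x_2, y_2) = (3·3 + 8·1·1, 3·1 + 1·3) = (17, 6)
(x_3, y_3) = (3·17 + 8·1·6, 3·6 + 1·17) = (99, 35)
(x_4, y_4) = (3·99 + 8·1·35, 3·35 + 1·99) = (577, 204)
(x_5, y_5) = (3·577 + 8·1·204, 3·204 + 1·577) = (3363, 1189)

3 1
17 6
99 35
577 204
3363 1189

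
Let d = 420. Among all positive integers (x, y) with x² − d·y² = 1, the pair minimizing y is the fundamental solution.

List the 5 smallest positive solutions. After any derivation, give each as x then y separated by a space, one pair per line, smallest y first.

41 2
3361 164
275561 13446
22592641 1102408
1852321001 90384010

√420 = [20; 2,40, …], period ℓ=2 (even) → k=1
k=0  a_k=20  p_k/q_k = 20/1
k=1  a_k=2  p_k/q_k = 41/2
fundamental: x₁=41, y₁=2  (since 1681 − 420·4 = 1)
(41+2√420)^2 = 3361 + 164√420
(41+2√420)^3 = 275561 + 13446√420
(41+2√420)^4 = 22592641 + 1102408√420
(41+2√420)^5 = 1852321001 + 90384010√420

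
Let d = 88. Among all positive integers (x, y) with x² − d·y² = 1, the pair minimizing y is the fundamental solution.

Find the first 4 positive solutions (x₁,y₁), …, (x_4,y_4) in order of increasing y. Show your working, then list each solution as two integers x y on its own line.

√88 = [9; 2,1,1,1,2,18, …], period ℓ=6 (even) → k=5
a_0=9:  p_0=9·1+0=9,  q_0=9·0+1=1
…
a_2=1:  p_2=1·19+9=28,  q_2=1·2+1=3
…
a_4=1:  p_4=1·47+28=75,  q_4=1·5+3=8
a_5=2:  p_5=2·75+47=197,  q_5=2·8+5=21
(x₁, y₁) = (197, 21);  197² − 88·21² = 1 ✓
k=2:  x_2 = 197·197+88·21·21 = 77617,  y_2 = 197·21+21·197 = 8274
k=3:  x_3 = 197·77617+88·21·8274 = 30580901,  y_3 = 197·8274+21·77617 = 3259935
k=4:  x_4 = 197·30580901+88·21·3259935 = 12048797377,  y_4 = 197·3259935+21·30580901 = 1284406116

197 21
77617 8274
30580901 3259935
12048797377 1284406116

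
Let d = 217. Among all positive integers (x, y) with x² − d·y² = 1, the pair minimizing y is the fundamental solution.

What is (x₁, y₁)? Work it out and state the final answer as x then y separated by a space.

d=217: √d = [14; 1,2,1,2,1,…,2,1,28] (ℓ=16, even), read p_15/q_15
k=0  a_k=14  p_k/q_k = 14/1
…
k=4  a_k=2  p_k/q_k = 162/11
k=5  a_k=1  p_k/q_k = 221/15
k=6  a_k=1  p_k/q_k = 383/26
k=7  a_k=9  p_k/q_k = 3668/249
k=8  a_k=4  p_k/q_k = 15055/1022
…
k=10  a_k=1  p_k/q_k = 154218/10469
k=11  a_k=1  p_k/q_k = 293381/19916
k=12  a_k=2  p_k/q_k = 740980/50301
k=13  a_k=1  p_k/q_k = 1034361/70217
k=14  a_k=2  p_k/q_k = 2809702/190735
k=15  a_k=1  p_k/q_k = 3844063/260952
→ (3844063, 260952).  Check: 3844063²=14776820347969, 217·260952²=14776820347968, difference 1.

3844063 260952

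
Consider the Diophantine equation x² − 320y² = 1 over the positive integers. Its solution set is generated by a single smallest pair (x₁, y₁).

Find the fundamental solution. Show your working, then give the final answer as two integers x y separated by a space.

161 9

√320 → a₀=17, period (1,7,1,34); ℓ=4 even so k=3
k=0  a_k=17  p_k/q_k = 17/1
k=1  a_k=1  p_k/q_k = 18/1
k=2  a_k=7  p_k/q_k = 143/8
k=3  a_k=1  p_k/q_k = 161/9
(x₁, y₁) = (161, 9);  161² − 320·9² = 1 ✓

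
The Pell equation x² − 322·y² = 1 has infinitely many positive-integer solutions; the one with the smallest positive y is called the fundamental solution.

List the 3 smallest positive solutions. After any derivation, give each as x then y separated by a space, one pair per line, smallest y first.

d=322: √d = [17; 1,16,1,34] (ℓ=4, even), read p_3/q_3
i=0: a=17 ⇒ p=17, q=1
…
i=2: a=16 ⇒ p=305, q=17
i=3: a=1 ⇒ p=323, q=18
fundamental: x₁=323, y₁=18  (since 104329 − 322·324 = 1)
(x_2, y_2) = (323·323 + 322·18·18, 323·18 + 18·323) = (208657, 11628)
(x_3, y_3) = (323·208657 + 322·18·11628, 323·11628 + 18·208657) = (134792099, 7511670)

323 18
208657 11628
134792099 7511670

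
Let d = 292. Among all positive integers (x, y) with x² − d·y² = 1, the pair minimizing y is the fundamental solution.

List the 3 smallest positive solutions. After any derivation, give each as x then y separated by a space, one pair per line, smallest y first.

2281249 133500
10408194000001 609093483000
47487364308614281249 2778987798000400500

d=292: √d = [17; 11,2,1,3,8,3,1,2,11,34] (ℓ=10, even), read p_9/q_9
step 0: (17, 1)  from 17·(1,0) + (0,1)
step 1: (188, 11)  from 11·(17,1) + (1,0)
step 2: (393, 23)  from 2·(188,11) + (17,1)
step 3: (581, 34)  from 1·(393,23) + (188,11)
step 4: (2136, 125)  from 3·(581,34) + (393,23)
step 5: (17669, 1034)  from 8·(2136,125) + (581,34)
step 6: (55143, 3227)  from 3·(17669,1034) + (2136,125)
step 7: (72812, 4261)  from 1·(55143,3227) + (17669,1034)
step 8: (200767, 11749)  from 2·(72812,4261) + (55143,3227)
step 9: (2281249, 133500)  from 11·(200767,11749) + (72812,4261)
→ (2281249, 133500).  Check: 2281249²=5204097000001, 292·133500²=5204097000000, difference 1.
(2281249+133500√292)^2 = 10408194000001 + 609093483000√292
(2281249+133500√292)^3 = 47487364308614281249 + 2778987798000400500√292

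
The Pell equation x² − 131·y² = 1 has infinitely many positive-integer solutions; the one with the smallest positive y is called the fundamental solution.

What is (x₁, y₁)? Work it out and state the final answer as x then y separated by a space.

√131 = [11; 2,4,11,4,2,22, …], period ℓ=6 (even) → k=5
a_0=11:  p_0=11·1+0=11,  q_0=11·0+1=1
…
a_2=4:  p_2=4·23+11=103,  q_2=4·2+1=9
a_3=11:  p_3=11·103+23=1156,  q_3=11·9+2=101
a_4=4:  p_4=4·1156+103=4727,  q_4=4·101+9=413
a_5=2:  p_5=2·4727+1156=10610,  q_5=2·413+101=927
fundamental: x₁=10610, y₁=927  (since 112572100 − 131·859329 = 1)

10610 927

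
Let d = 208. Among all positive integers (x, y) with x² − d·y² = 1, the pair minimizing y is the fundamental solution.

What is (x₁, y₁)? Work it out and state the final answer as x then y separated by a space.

[14; 2,2,1,2,2,28] for √208; ℓ=6 ⇒ convergent index 5
i=0: a=14 ⇒ p=14, q=1
i=1: a=2 ⇒ p=29, q=2
…
i=4: a=2 ⇒ p=274, q=19
i=5: a=2 ⇒ p=649, q=45
fundamental: x₁=649, y₁=45  (since 421201 − 208·2025 = 1)

649 45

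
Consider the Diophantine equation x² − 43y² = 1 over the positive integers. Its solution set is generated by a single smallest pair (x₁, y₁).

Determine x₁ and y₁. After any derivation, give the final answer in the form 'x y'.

3482 531

[6; 1,1,3,1,5,1,3,1,1,12] for √43; ℓ=10 ⇒ convergent index 9
step 0: (6, 1)  from 6·(1,0) + (0,1)
…
step 2: (13, 2)  from 1·(7,1) + (6,1)
step 3: (46, 7)  from 3·(13,2) + (7,1)
…
step 6: (400, 61)  from 1·(341,52) + (59,9)
…
step 8: (1941, 296)  from 1·(1541,235) + (400,61)
step 9: (3482, 531)  from 1·(1941,296) + (1541,235)
→ (3482, 531).  Check: 3482²=12124324, 43·531²=12124323, difference 1.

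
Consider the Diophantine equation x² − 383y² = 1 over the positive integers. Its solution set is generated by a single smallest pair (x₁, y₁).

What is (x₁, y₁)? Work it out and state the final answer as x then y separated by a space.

18768 959

√383 → a₀=19, period (1,1,3,19,3,1,1,38); ℓ=8 even so k=7
a_0=19:  p_0=19·1+0=19,  q_0=19·0+1=1
a_1=1:  p_1=1·19+1=20,  q_1=1·1+0=1
a_2=1:  p_2=1·20+19=39,  q_2=1·1+1=2
…
a_4=19:  p_4=19·137+39=2642,  q_4=19·7+2=135
a_5=3:  p_5=3·2642+137=8063,  q_5=3·135+7=412
a_6=1:  p_6=1·8063+2642=10705,  q_6=1·412+135=547
a_7=1:  p_7=1·10705+8063=18768,  q_7=1·547+412=959
→ (18768, 959).  Check: 18768²=352237824, 383·959²=352237823, difference 1.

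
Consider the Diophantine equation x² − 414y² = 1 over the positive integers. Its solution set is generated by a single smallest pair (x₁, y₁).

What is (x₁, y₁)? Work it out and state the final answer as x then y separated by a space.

24335 1196

[20; 2,1,7,2,7,1,2,40] for √414; ℓ=8 ⇒ convergent index 7
step 0: (20, 1)  from 20·(1,0) + (0,1)
…
step 3: (468, 23)  from 7·(61,3) + (41,2)
…
step 6: (8444, 415)  from 1·(7447,366) + (997,49)
step 7: (24335, 1196)  from 2·(8444,415) + (7447,366)
(x₁, y₁) = (24335, 1196);  24335² − 414·1196² = 1 ✓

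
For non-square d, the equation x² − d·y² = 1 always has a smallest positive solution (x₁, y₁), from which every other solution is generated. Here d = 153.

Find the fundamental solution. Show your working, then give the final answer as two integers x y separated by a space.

2177 176

√153 → a₀=12, period (2,1,2,2,2,1,2,24); ℓ=8 even so k=7
k=0  a_k=12  p_k/q_k = 12/1
…
k=5  a_k=2  p_k/q_k = 569/46
k=6  a_k=1  p_k/q_k = 804/65
k=7  a_k=2  p_k/q_k = 2177/176
→ (2177, 176).  Check: 2177²=4739329, 153·176²=4739328, difference 1.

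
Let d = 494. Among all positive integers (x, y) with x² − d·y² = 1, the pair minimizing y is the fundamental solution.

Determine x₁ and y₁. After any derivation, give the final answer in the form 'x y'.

√494 = [22; 4,2,2,1,2,1,2,2,4,44, …], period ℓ=10 (even) → k=9
a_0=22:  p_0=22·1+0=22,  q_0=22·0+1=1
…
a_2=2:  p_2=2·89+22=200,  q_2=2·4+1=9
a_3=2:  p_3=2·200+89=489,  q_3=2·9+4=22
a_4=1:  p_4=1·489+200=689,  q_4=1·22+9=31
a_5=2:  p_5=2·689+489=1867,  q_5=2·31+22=84
a_6=1:  p_6=1·1867+689=2556,  q_6=1·84+31=115
…
a_8=2:  p_8=2·6979+2556=16514,  q_8=2·314+115=743
a_9=4:  p_9=4·16514+6979=73035,  q_9=4·743+314=3286
→ (73035, 3286).  Check: 73035²=5334111225, 494·3286²=5334111224, difference 1.

73035 3286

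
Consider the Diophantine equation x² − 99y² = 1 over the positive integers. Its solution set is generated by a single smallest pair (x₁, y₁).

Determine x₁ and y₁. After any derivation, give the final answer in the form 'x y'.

10 1

√99 = [9; 1,18, …], period ℓ=2 (even) → k=1
step 0: (9, 1)  from 9·(1,0) + (0,1)
step 1: (10, 1)  from 1·(9,1) + (1,0)
→ (10, 1).  Check: 10²=100, 99·1²=99, difference 1.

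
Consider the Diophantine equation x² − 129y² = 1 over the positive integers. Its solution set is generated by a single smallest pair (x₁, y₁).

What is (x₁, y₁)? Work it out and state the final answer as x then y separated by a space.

16855 1484

[11; 2,1,3,1,6,1,3,1,2,22] for √129; ℓ=10 ⇒ convergent index 9
step 0: (11, 1)  from 11·(1,0) + (0,1)
step 1: (23, 2)  from 2·(11,1) + (1,0)
step 2: (34, 3)  from 1·(23,2) + (11,1)
step 3: (125, 11)  from 3·(34,3) + (23,2)
…
step 5: (1079, 95)  from 6·(159,14) + (125,11)
…
step 8: (6031, 531)  from 1·(4793,422) + (1238,109)
step 9: (16855, 1484)  from 2·(6031,531) + (4793,422)
(x₁, y₁) = (16855, 1484);  16855² − 129·1484² = 1 ✓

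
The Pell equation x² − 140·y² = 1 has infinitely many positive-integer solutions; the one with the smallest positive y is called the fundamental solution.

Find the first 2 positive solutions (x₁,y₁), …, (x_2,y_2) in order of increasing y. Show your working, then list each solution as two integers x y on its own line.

√140 → a₀=11, period (1,4,1,22); ℓ=4 even so k=3
i=0: a=11 ⇒ p=11, q=1
…
i=2: a=4 ⇒ p=59, q=5
i=3: a=1 ⇒ p=71, q=6
(x₁, y₁) = (71, 6);  71² − 140·6² = 1 ✓
(x_2, y_2) = (71·71 + 140·6·6, 71·6 + 6·71) = (10081, 852)

71 6
10081 852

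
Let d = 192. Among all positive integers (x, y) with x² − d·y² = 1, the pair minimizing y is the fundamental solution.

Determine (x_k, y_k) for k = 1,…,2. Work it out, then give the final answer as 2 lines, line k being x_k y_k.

97 7
18817 1358

[13; 1,5,1,26] for √192; ℓ=4 ⇒ convergent index 3
i=0: a=13 ⇒ p=13, q=1
…
i=2: a=5 ⇒ p=83, q=6
i=3: a=1 ⇒ p=97, q=7
→ (97, 7).  Check: 97²=9409, 192·7²=9408, difference 1.
n=2: (97,7)∘(97,7) = (97·97+192·7·7, 97·7+7·97) = (18817,1358)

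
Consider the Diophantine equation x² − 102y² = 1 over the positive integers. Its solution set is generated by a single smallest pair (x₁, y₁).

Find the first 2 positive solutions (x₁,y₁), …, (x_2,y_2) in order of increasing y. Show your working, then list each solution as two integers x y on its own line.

101 10
20401 2020

√102 → a₀=10, period (10,20); ℓ=2 even so k=1
step 0: (10, 1)  from 10·(1,0) + (0,1)
step 1: (101, 10)  from 10·(10,1) + (1,0)
(x₁, y₁) = (101, 10);  101² − 102·10² = 1 ✓
(x_2, y_2) = (101·101 + 102·10·10, 101·10 + 10·101) = (20401, 2020)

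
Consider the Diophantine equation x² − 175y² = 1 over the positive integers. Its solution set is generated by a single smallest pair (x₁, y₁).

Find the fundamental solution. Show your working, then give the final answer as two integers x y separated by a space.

2024 153

[13; 4,2,1,2,4,26] for √175; ℓ=6 ⇒ convergent index 5
step 0: (13, 1)  from 13·(1,0) + (0,1)
…
step 4: (463, 35)  from 2·(172,13) + (119,9)
step 5: (2024, 153)  from 4·(463,35) + (172,13)
fundamental: x₁=2024, y₁=153  (since 4096576 − 175·23409 = 1)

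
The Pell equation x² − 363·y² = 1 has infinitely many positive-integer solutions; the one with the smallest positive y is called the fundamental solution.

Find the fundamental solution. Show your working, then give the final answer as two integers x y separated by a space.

362 19

√363 → a₀=19, period (19,38); ℓ=2 even so k=1
a_0=19:  p_0=19·1+0=19,  q_0=19·0+1=1
a_1=19:  p_1=19·19+1=362,  q_1=19·1+0=19
(x₁, y₁) = (362, 19);  362² − 363·19² = 1 ✓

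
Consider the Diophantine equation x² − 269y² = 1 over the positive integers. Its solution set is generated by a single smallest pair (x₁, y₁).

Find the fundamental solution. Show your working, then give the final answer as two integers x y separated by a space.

13449 820

d=269: √d = [16; 2,2,32] (ℓ=3, odd), read p_5/q_5
k=0  a_k=16  p_k/q_k = 16/1
k=1  a_k=2  p_k/q_k = 33/2
…
k=4  a_k=2  p_k/q_k = 5396/329
k=5  a_k=2  p_k/q_k = 13449/820
(x₁, y₁) = (13449, 820);  13449² − 269·820² = 1 ✓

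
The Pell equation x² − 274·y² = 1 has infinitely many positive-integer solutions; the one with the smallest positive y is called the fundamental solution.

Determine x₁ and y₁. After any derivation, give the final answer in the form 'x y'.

3959299 239190

√274 = [16; 1,1,4,4,1,1,32, …], period ℓ=7 (odd) → k=13
step 0: (16, 1)  from 16·(1,0) + (0,1)
step 1: (17, 1)  from 1·(16,1) + (1,0)
step 2: (33, 2)  from 1·(17,1) + (16,1)
step 3: (149, 9)  from 4·(33,2) + (17,1)
…
step 5: (778, 47)  from 1·(629,38) + (149,9)
…
step 9: (93011, 5619)  from 1·(47209,2852) + (45802,2767)
step 10: (419253, 25328)  from 4·(93011,5619) + (47209,2852)
step 11: (1770023, 106931)  from 4·(419253,25328) + (93011,5619)
step 12: (2189276, 132259)  from 1·(1770023,106931) + (419253,25328)
step 13: (3959299, 239190)  from 1·(2189276,132259) + (1770023,106931)
(x₁, y₁) = (3959299, 239190);  3959299² − 274·239190² = 1 ✓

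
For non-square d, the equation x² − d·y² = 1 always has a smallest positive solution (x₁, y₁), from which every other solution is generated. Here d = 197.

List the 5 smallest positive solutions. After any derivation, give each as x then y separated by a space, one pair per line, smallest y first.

393 28
308897 22008
242792649 17298260
190834713217 13596410352
149995841795913 10686761238412

√197 → a₀=14, period (28); ℓ=1 odd so k=1
k=0  a_k=14  p_k/q_k = 14/1
k=1  a_k=28  p_k/q_k = 393/28
fundamental: x₁=393, y₁=28  (since 154449 − 197·784 = 1)
n=2: (393,28)∘(393,28) = (393·393+197·28·28, 393·28+28·393) = (308897,22008)
n=3: (308897,22008)∘(393,28) = (393·308897+197·28·22008, 393·22008+28·308897) = (242792649,17298260)
n=4: (242792649,17298260)∘(393,28) = (393·242792649+197·28·17298260, 393·17298260+28·242792649) = (190834713217,13596410352)
n=5: (190834713217,13596410352)∘(393,28) = (393·190834713217+197·28·13596410352, 393·13596410352+28·190834713217) = (149995841795913,10686761238412)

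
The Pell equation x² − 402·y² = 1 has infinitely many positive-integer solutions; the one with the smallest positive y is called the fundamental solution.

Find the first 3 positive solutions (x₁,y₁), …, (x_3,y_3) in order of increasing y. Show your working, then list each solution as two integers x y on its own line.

401 20
321601 16040
257923601 12864060

[20; 20,40] for √402; ℓ=2 ⇒ convergent index 1
i=0: a=20 ⇒ p=20, q=1
i=1: a=20 ⇒ p=401, q=20
→ (401, 20).  Check: 401²=160801, 402·20²=160800, difference 1.
n=2: (401,20)∘(401,20) = (401·401+402·20·20, 401·20+20·401) = (321601,16040)
n=3: (321601,16040)∘(401,20) = (401·321601+402·20·16040, 401·16040+20·321601) = (257923601,12864060)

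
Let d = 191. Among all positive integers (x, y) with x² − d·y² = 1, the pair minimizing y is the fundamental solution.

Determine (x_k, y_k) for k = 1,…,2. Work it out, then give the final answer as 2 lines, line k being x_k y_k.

8994000 650783
161784071999999 11706284604000

d=191: √d = [13; 1,4,1,1,3,…,4,1,26] (ℓ=16, even), read p_15/q_15
k=0  a_k=13  p_k/q_k = 13/1
k=1  a_k=1  p_k/q_k = 14/1
k=2  a_k=4  p_k/q_k = 69/5
k=3  a_k=1  p_k/q_k = 83/6
…
k=9  a_k=2  p_k/q_k = 83433/6037
k=10  a_k=2  p_k/q_k = 207083/14984
…
k=12  a_k=1  p_k/q_k = 911765/65973
k=13  a_k=1  p_k/q_k = 1616447/116962
k=14  a_k=4  p_k/q_k = 7377553/533821
k=15  a_k=1  p_k/q_k = 8994000/650783
→ (8994000, 650783).  Check: 8994000²=80892036000000, 191·650783²=80892035999999, difference 1.
(8994000+650783√191)^2 = 161784071999999 + 11706284604000√191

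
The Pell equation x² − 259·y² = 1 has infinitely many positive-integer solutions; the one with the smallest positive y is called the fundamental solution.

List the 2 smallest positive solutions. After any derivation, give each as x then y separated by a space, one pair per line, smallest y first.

√259 = [16; 10,1,2,3,4,3,2,1,10,32, …], period ℓ=10 (even) → k=9
step 0: (16, 1)  from 16·(1,0) + (0,1)
step 1: (161, 10)  from 10·(16,1) + (1,0)
…
step 3: (515, 32)  from 2·(177,11) + (161,10)
step 4: (1722, 107)  from 3·(515,32) + (177,11)
step 5: (7403, 460)  from 4·(1722,107) + (515,32)
…
step 8: (79196, 4921)  from 1·(55265,3434) + (23931,1487)
step 9: (847225, 52644)  from 10·(79196,4921) + (55265,3434)
fundamental: x₁=847225, y₁=52644  (since 717790200625 − 259·2771390736 = 1)
(x_2, y_2) = (847225·847225 + 259·52644·52644, 847225·52644 + 52644·847225) = (1435580401249, 89202625800)

847225 52644
1435580401249 89202625800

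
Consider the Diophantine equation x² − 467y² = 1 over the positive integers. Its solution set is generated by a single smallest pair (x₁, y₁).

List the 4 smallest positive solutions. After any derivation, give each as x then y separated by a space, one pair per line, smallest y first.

[21; 1,1,1,1,3,…,1,1,42] for √467; ℓ=14 ⇒ convergent index 13
k=0  a_k=21  p_k/q_k = 21/1
…
k=2  a_k=1  p_k/q_k = 43/2
k=3  a_k=1  p_k/q_k = 65/3
k=4  a_k=1  p_k/q_k = 108/5
…
k=6  a_k=3  p_k/q_k = 1275/59
k=7  a_k=21  p_k/q_k = 27164/1257
k=8  a_k=3  p_k/q_k = 82767/3830
…
k=10  a_k=1  p_k/q_k = 358232/16577
k=11  a_k=1  p_k/q_k = 633697/29324
k=12  a_k=1  p_k/q_k = 991929/45901
k=13  a_k=1  p_k/q_k = 1625626/75225
(x₁, y₁) = (1625626, 75225);  1625626² − 467·75225² = 1 ✓
(1625626+75225√467)^2 = 5285319783751 + 244575431700√467
(1625626+75225√467)^3 = 17183906517558380626 + 795176361465413175√467
(1625626+75225√467)^4 = 55869210433019434807260001 + 2585318735566902940613400√467

1625626 75225
5285319783751 244575431700
17183906517558380626 795176361465413175
55869210433019434807260001 2585318735566902940613400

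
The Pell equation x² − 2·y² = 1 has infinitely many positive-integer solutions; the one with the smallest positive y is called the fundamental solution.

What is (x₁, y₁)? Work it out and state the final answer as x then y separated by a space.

3 2

√2 → a₀=1, period (2); ℓ=1 odd so k=1
step 0: (1, 1)  from 1·(1,0) + (0,1)
step 1: (3, 2)  from 2·(1,1) + (1,0)
(x₁, y₁) = (3, 2);  3² − 2·2² = 1 ✓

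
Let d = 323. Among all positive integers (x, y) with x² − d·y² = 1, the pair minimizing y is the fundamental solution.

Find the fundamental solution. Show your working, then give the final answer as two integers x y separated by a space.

[17; 1,34] for √323; ℓ=2 ⇒ convergent index 1
i=0: a=17 ⇒ p=17, q=1
i=1: a=1 ⇒ p=18, q=1
→ (18, 1).  Check: 18²=324, 323·1²=323, difference 1.

18 1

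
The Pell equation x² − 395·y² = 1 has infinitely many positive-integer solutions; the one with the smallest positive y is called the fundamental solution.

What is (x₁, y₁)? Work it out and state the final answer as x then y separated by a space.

159 8

[19; 1,6,1,38] for √395; ℓ=4 ⇒ convergent index 3
i=0: a=19 ⇒ p=19, q=1
…
i=2: a=6 ⇒ p=139, q=7
i=3: a=1 ⇒ p=159, q=8
→ (159, 8).  Check: 159²=25281, 395·8²=25280, difference 1.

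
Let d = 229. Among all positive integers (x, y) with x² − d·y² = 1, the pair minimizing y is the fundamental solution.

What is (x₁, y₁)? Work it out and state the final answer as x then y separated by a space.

5848201 386460

[15; 7,1,1,7,30] for √229; ℓ=5 ⇒ convergent index 9
i=0: a=15 ⇒ p=15, q=1
…
i=6: a=7 ⇒ p=362399, q=23948
…
i=8: a=1 ⇒ p=776325, q=51301
i=9: a=7 ⇒ p=5848201, q=386460
→ (5848201, 386460).  Check: 5848201²=34201454936401, 229·386460²=34201454936400, difference 1.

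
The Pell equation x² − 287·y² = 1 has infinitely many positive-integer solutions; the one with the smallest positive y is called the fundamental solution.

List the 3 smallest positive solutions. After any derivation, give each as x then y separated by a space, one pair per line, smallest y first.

√287 = [16; 1,15,1,32, …], period ℓ=4 (even) → k=3
a_0=16:  p_0=16·1+0=16,  q_0=16·0+1=1
…
a_2=15:  p_2=15·17+16=271,  q_2=15·1+1=16
a_3=1:  p_3=1·271+17=288,  q_3=1·16+1=17
fundamental: x₁=288, y₁=17  (since 82944 − 287·289 = 1)
(x_2, y_2) = (288·288 + 287·17·17, 288·17 + 17·288) = (165887, 9792)
(x_3, y_3) = (288·165887 + 287·17·9792, 288·9792 + 17·165887) = (95550624, 5640175)

288 17
165887 9792
95550624 5640175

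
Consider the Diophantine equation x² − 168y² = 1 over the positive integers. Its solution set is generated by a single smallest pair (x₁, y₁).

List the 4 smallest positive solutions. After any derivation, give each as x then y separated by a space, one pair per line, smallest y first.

√168 = [12; 1,24, …], period ℓ=2 (even) → k=1
k=0  a_k=12  p_k/q_k = 12/1
k=1  a_k=1  p_k/q_k = 13/1
fundamental: x₁=13, y₁=1  (since 169 − 168·1 = 1)
(13+1√168)^2 = 337 + 26√168
(13+1√168)^3 = 8749 + 675√168
(13+1√168)^4 = 227137 + 17524√168

13 1
337 26
8749 675
227137 17524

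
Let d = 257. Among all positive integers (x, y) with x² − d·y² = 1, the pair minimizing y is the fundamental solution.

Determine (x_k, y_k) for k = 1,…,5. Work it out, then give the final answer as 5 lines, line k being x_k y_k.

√257 = [16; 32, …], period ℓ=1 (odd) → k=1
a_0=16:  p_0=16·1+0=16,  q_0=16·0+1=1
a_1=32:  p_1=32·16+1=513,  q_1=32·1+0=32
fundamental: x₁=513, y₁=32  (since 263169 − 257·1024 = 1)
k=2:  x_2 = 513·513+257·32·32 = 526337,  y_2 = 513·32+32·513 = 32832
k=3:  x_3 = 513·526337+257·32·32832 = 540021249,  y_3 = 513·32832+32·526337 = 33685600
k=4:  x_4 = 513·540021249+257·32·33685600 = 554061275137,  y_4 = 513·33685600+32·540021249 = 34561392768
k=5:  x_5 = 513·554061275137+257·32·34561392768 = 568466328269313,  y_5 = 513·34561392768+32·554061275137 = 35459955294368

513 32
526337 32832
540021249 33685600
554061275137 34561392768
568466328269313 35459955294368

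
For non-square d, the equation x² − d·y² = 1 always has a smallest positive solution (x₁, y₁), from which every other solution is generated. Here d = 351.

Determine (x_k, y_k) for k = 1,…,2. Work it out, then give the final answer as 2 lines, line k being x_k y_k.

d=351: √d = [18; 1,2,1,3,2,2,2,3,1,2,1,36] (ℓ=12, even), read p_11/q_11
i=0: a=18 ⇒ p=18, q=1
…
i=2: a=2 ⇒ p=56, q=3
…
i=5: a=2 ⇒ p=637, q=34
i=6: a=2 ⇒ p=1555, q=83
…
i=8: a=3 ⇒ p=12796, q=683
…
i=10: a=2 ⇒ p=45882, q=2449
i=11: a=1 ⇒ p=62425, q=3332
→ (62425, 3332).  Check: 62425²=3896880625, 351·3332²=3896880624, difference 1.
k=2:  x_2 = 62425·62425+351·3332·3332 = 7793761249,  y_2 = 62425·3332+3332·62425 = 416000200

62425 3332
7793761249 416000200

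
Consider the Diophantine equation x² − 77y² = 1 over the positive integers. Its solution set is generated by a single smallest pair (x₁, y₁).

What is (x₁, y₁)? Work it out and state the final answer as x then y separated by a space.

351 40

d=77: √d = [8; 1,3,2,3,1,16] (ℓ=6, even), read p_5/q_5
step 0: (8, 1)  from 8·(1,0) + (0,1)
step 1: (9, 1)  from 1·(8,1) + (1,0)
step 2: (35, 4)  from 3·(9,1) + (8,1)
step 3: (79, 9)  from 2·(35,4) + (9,1)
step 4: (272, 31)  from 3·(79,9) + (35,4)
step 5: (351, 40)  from 1·(272,31) + (79,9)
→ (351, 40).  Check: 351²=123201, 77·40²=123200, difference 1.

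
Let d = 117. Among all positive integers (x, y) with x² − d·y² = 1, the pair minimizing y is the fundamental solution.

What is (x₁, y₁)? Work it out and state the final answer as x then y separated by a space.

d=117: √d = [10; 1,4,2,4,1,20] (ℓ=6, even), read p_5/q_5
step 0: (10, 1)  from 10·(1,0) + (0,1)
…
step 4: (530, 49)  from 4·(119,11) + (54,5)
step 5: (649, 60)  from 1·(530,49) + (119,11)
fundamental: x₁=649, y₁=60  (since 421201 − 117·3600 = 1)

649 60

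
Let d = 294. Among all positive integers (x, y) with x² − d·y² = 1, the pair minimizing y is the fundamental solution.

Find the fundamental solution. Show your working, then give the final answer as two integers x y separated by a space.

4801 280

d=294: √d = [17; 6,1,4,1,6,34] (ℓ=6, even), read p_5/q_5
k=0  a_k=17  p_k/q_k = 17/1
…
k=2  a_k=1  p_k/q_k = 120/7
…
k=4  a_k=1  p_k/q_k = 703/41
k=5  a_k=6  p_k/q_k = 4801/280
→ (4801, 280).  Check: 4801²=23049601, 294·280²=23049600, difference 1.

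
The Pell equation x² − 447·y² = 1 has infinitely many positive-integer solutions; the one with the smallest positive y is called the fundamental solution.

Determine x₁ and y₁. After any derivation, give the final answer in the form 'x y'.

148 7

√447 → a₀=21, period (7,42); ℓ=2 even so k=1
k=0  a_k=21  p_k/q_k = 21/1
k=1  a_k=7  p_k/q_k = 148/7
(x₁, y₁) = (148, 7);  148² − 447·7² = 1 ✓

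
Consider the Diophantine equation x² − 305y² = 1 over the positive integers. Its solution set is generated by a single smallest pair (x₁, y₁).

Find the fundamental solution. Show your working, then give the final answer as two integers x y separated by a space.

[17; 2,6,2,34] for √305; ℓ=4 ⇒ convergent index 3
i=0: a=17 ⇒ p=17, q=1
…
i=2: a=6 ⇒ p=227, q=13
i=3: a=2 ⇒ p=489, q=28
→ (489, 28).  Check: 489²=239121, 305·28²=239120, difference 1.

489 28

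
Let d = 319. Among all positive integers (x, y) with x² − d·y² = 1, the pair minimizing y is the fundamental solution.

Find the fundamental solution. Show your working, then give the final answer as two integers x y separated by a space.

12901780 722361

d=319: √d = [17; 1,6,5,1,4,…,6,1,34] (ℓ=14, even), read p_13/q_13
k=0  a_k=17  p_k/q_k = 17/1
…
k=5  a_k=4  p_k/q_k = 3715/208
k=6  a_k=3  p_k/q_k = 11913/667
…
k=8  a_k=3  p_k/q_k = 58797/3292
…
k=12  a_k=6  p_k/q_k = 11102899/621643
k=13  a_k=1  p_k/q_k = 12901780/722361
fundamental: x₁=12901780, y₁=722361  (since 166455927168400 − 319·521805414321 = 1)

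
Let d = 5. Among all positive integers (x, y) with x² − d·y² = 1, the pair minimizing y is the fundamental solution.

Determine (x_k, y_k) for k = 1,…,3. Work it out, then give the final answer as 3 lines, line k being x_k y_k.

9 4
161 72
2889 1292

√5 → a₀=2, period (4); ℓ=1 odd so k=1
i=0: a=2 ⇒ p=2, q=1
i=1: a=4 ⇒ p=9, q=4
(x₁, y₁) = (9, 4);  9² − 5·4² = 1 ✓
(9+4√5)^2 = 161 + 72√5
(9+4√5)^3 = 2889 + 1292√5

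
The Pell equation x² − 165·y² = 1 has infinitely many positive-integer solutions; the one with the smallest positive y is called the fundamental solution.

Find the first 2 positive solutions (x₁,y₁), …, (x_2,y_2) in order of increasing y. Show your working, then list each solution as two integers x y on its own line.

[12; 1,5,2,5,1,24] for √165; ℓ=6 ⇒ convergent index 5
step 0: (12, 1)  from 12·(1,0) + (0,1)
…
step 2: (77, 6)  from 5·(13,1) + (12,1)
…
step 4: (912, 71)  from 5·(167,13) + (77,6)
step 5: (1079, 84)  from 1·(912,71) + (167,13)
(x₁, y₁) = (1079, 84);  1079² − 165·84² = 1 ✓
n=2: (1079,84)∘(1079,84) = (1079·1079+165·84·84, 1079·84+84·1079) = (2328481,181272)

1079 84
2328481 181272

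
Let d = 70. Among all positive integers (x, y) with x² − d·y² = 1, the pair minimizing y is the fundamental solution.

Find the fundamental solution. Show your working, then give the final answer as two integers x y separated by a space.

251 30

√70 → a₀=8, period (2,1,2,1,2,16); ℓ=6 even so k=5
i=0: a=8 ⇒ p=8, q=1
…
i=3: a=2 ⇒ p=67, q=8
i=4: a=1 ⇒ p=92, q=11
i=5: a=2 ⇒ p=251, q=30
fundamental: x₁=251, y₁=30  (since 63001 − 70·900 = 1)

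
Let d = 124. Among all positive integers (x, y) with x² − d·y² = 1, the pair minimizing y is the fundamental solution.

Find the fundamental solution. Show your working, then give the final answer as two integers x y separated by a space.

4620799 414960

[11; 7,2,1,1,1,…,2,7,22] for √124; ℓ=16 ⇒ convergent index 15
k=0  a_k=11  p_k/q_k = 11/1
…
k=3  a_k=1  p_k/q_k = 245/22
…
k=5  a_k=1  p_k/q_k = 657/59
…
k=7  a_k=1  p_k/q_k = 3040/273
…
k=9  a_k=1  p_k/q_k = 17583/1579
k=10  a_k=3  p_k/q_k = 67292/6043
k=11  a_k=1  p_k/q_k = 84875/7622
k=12  a_k=1  p_k/q_k = 152167/13665
…
k=14  a_k=2  p_k/q_k = 626251/56239
k=15  a_k=7  p_k/q_k = 4620799/414960
→ (4620799, 414960).  Check: 4620799²=21351783398401, 124·414960²=21351783398400, difference 1.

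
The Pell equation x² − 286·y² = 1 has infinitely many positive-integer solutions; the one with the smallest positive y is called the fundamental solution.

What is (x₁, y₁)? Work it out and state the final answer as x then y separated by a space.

561835 33222

√286 = [16; 1,10,3,3,2,3,3,10,1,32, …], period ℓ=10 (even) → k=9
k=0  a_k=16  p_k/q_k = 16/1
k=1  a_k=1  p_k/q_k = 17/1
k=2  a_k=10  p_k/q_k = 186/11
k=3  a_k=3  p_k/q_k = 575/34
k=4  a_k=3  p_k/q_k = 1911/113
…
k=8  a_k=10  p_k/q_k = 512132/30283
k=9  a_k=1  p_k/q_k = 561835/33222
(x₁, y₁) = (561835, 33222);  561835² − 286·33222² = 1 ✓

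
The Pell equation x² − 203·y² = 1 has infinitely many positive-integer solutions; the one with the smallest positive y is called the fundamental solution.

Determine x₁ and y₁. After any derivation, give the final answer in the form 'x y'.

57 4

[14; 4,28] for √203; ℓ=2 ⇒ convergent index 1
a_0=14:  p_0=14·1+0=14,  q_0=14·0+1=1
a_1=4:  p_1=4·14+1=57,  q_1=4·1+0=4
fundamental: x₁=57, y₁=4  (since 3249 − 203·16 = 1)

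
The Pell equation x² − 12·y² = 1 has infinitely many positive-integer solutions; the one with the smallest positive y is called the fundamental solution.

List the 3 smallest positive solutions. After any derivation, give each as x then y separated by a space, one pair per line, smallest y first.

√12 → a₀=3, period (2,6); ℓ=2 even so k=1
i=0: a=3 ⇒ p=3, q=1
i=1: a=2 ⇒ p=7, q=2
→ (7, 2).  Check: 7²=49, 12·2²=48, difference 1.
(x_2, y_2) = (7·7 + 12·2·2, 7·2 + 2·7) = (97, 28)
(x_3, y_3) = (7·97 + 12·2·28, 7·28 + 2·97) = (1351, 390)

7 2
97 28
1351 390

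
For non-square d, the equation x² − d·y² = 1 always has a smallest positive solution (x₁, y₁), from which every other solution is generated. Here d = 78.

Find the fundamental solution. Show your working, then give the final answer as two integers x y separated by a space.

√78 → a₀=8, period (1,4,1,16); ℓ=4 even so k=3
a_0=8:  p_0=8·1+0=8,  q_0=8·0+1=1
a_1=1:  p_1=1·8+1=9,  q_1=1·1+0=1
a_2=4:  p_2=4·9+8=44,  q_2=4·1+1=5
a_3=1:  p_3=1·44+9=53,  q_3=1·5+1=6
→ (53, 6).  Check: 53²=2809, 78·6²=2808, difference 1.

53 6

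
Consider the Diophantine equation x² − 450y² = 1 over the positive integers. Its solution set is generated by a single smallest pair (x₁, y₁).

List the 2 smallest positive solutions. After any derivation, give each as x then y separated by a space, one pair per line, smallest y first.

19601 924
768398401 36222648

√450 = [21; 4,1,2,4,2,1,4,42, …], period ℓ=8 (even) → k=7
k=0  a_k=21  p_k/q_k = 21/1
k=1  a_k=4  p_k/q_k = 85/4
…
k=4  a_k=4  p_k/q_k = 1294/61
…
k=6  a_k=1  p_k/q_k = 4179/197
k=7  a_k=4  p_k/q_k = 19601/924
→ (19601, 924).  Check: 19601²=384199201, 450·924²=384199200, difference 1.
(x_2, y_2) = (19601·19601 + 450·924·924, 19601·924 + 924·19601) = (768398401, 36222648)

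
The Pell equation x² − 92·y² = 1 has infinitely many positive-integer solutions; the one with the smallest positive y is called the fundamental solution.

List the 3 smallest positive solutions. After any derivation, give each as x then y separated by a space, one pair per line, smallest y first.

√92 = [9; 1,1,2,4,2,1,1,18, …], period ℓ=8 (even) → k=7
a_0=9:  p_0=9·1+0=9,  q_0=9·0+1=1
a_1=1:  p_1=1·9+1=10,  q_1=1·1+0=1
…
a_4=4:  p_4=4·48+19=211,  q_4=4·5+2=22
…
a_6=1:  p_6=1·470+211=681,  q_6=1·49+22=71
a_7=1:  p_7=1·681+470=1151,  q_7=1·71+49=120
→ (1151, 120).  Check: 1151²=1324801, 92·120²=1324800, difference 1.
(1151+120√92)^2 = 2649601 + 276240√92
(1151+120√92)^3 = 6099380351 + 635904360√92

1151 120
2649601 276240
6099380351 635904360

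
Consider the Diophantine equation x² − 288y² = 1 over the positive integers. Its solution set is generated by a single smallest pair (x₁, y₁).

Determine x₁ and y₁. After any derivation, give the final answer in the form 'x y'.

√288 = [16; 1,32, …], period ℓ=2 (even) → k=1
a_0=16:  p_0=16·1+0=16,  q_0=16·0+1=1
a_1=1:  p_1=1·16+1=17,  q_1=1·1+0=1
→ (17, 1).  Check: 17²=289, 288·1²=288, difference 1.

17 1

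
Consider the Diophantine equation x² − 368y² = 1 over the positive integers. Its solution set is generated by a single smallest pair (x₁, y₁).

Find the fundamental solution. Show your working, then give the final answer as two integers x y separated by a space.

1151 60

[19; 5,2,5,38] for √368; ℓ=4 ⇒ convergent index 3
i=0: a=19 ⇒ p=19, q=1
…
i=2: a=2 ⇒ p=211, q=11
i=3: a=5 ⇒ p=1151, q=60
(x₁, y₁) = (1151, 60);  1151² − 368·60² = 1 ✓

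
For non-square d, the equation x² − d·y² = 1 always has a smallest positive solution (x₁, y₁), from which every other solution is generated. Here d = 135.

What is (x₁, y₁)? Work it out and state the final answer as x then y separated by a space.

244 21

[11; 1,1,1,1,1,1,1,22] for √135; ℓ=8 ⇒ convergent index 7
i=0: a=11 ⇒ p=11, q=1
i=1: a=1 ⇒ p=12, q=1
i=2: a=1 ⇒ p=23, q=2
…
i=6: a=1 ⇒ p=151, q=13
i=7: a=1 ⇒ p=244, q=21
fundamental: x₁=244, y₁=21  (since 59536 − 135·441 = 1)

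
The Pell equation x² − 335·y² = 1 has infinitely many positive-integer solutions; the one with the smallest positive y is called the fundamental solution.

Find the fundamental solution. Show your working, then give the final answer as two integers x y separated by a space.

[18; 3,3,3,36] for √335; ℓ=4 ⇒ convergent index 3
step 0: (18, 1)  from 18·(1,0) + (0,1)
…
step 2: (183, 10)  from 3·(55,3) + (18,1)
step 3: (604, 33)  from 3·(183,10) + (55,3)
→ (604, 33).  Check: 604²=364816, 335·33²=364815, difference 1.

604 33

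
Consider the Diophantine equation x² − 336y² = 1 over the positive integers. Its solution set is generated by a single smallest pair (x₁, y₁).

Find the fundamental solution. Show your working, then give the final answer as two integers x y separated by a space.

[18; 3,36] for √336; ℓ=2 ⇒ convergent index 1
a_0=18:  p_0=18·1+0=18,  q_0=18·0+1=1
a_1=3:  p_1=3·18+1=55,  q_1=3·1+0=3
fundamental: x₁=55, y₁=3  (since 3025 − 336·9 = 1)

55 3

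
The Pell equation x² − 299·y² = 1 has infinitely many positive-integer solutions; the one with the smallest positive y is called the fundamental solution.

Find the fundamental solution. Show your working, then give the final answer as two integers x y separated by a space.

d=299: √d = [17; 3,2,3,34] (ℓ=4, even), read p_3/q_3
i=0: a=17 ⇒ p=17, q=1
…
i=2: a=2 ⇒ p=121, q=7
i=3: a=3 ⇒ p=415, q=24
→ (415, 24).  Check: 415²=172225, 299·24²=172224, difference 1.

415 24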